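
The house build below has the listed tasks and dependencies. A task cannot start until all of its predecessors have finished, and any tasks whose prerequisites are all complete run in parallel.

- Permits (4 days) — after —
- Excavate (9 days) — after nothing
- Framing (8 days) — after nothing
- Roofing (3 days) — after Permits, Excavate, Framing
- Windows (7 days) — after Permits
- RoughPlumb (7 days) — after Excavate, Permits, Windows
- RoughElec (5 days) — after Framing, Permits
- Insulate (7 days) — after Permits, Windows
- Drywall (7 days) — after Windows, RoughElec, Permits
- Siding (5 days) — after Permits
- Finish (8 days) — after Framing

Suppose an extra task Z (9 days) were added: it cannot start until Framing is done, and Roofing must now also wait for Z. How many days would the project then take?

20

Originally the project takes 20 days.
With Z inserted, Roofing now waits for max(Permits, Excavate, Framing, Z).
New critical path: Framing→Z→Roofing = 8+9+3 = 20 ⇒ 20 days.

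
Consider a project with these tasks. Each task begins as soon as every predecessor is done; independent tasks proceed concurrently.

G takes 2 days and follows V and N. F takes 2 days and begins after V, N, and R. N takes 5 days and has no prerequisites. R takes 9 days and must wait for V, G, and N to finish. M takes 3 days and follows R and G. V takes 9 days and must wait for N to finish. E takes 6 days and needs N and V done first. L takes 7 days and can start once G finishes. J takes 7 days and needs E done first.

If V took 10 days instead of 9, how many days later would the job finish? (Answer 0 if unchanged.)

Baseline: N→V→G→R→M = 5+9+2+9+3 = 28 → 28 days.
V lies on that path, so at 10 days the path becomes 29 days.
That remains the longest chain; total 29 days.
Change in finish: 29 − 28 = +1 days.

1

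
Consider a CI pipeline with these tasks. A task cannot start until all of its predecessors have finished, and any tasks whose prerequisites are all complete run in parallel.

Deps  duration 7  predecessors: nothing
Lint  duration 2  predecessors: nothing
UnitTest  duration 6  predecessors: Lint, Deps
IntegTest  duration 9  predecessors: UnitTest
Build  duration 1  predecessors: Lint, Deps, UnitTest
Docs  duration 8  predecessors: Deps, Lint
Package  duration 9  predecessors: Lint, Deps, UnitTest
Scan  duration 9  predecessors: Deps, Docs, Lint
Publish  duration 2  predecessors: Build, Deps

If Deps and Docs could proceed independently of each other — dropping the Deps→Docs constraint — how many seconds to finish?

Before: longest chain Deps→Docs→Scan = 7+8+9 = 24, finish 24.
Without Deps→Docs, Docs's earliest start moves from 7 to 2.
After: Deps→UnitTest→IntegTest = 7+6+9 = 22 → 22 seconds.

22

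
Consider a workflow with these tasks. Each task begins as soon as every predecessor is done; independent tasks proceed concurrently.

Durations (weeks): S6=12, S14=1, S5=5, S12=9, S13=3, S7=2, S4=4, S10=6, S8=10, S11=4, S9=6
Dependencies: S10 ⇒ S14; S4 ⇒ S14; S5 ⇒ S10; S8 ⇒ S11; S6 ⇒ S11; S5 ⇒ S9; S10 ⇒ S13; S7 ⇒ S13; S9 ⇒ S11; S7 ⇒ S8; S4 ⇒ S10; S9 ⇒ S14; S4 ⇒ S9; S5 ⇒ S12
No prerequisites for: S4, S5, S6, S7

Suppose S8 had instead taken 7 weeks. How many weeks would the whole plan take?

16

The binding path is S7→S8→S11 = 2+10+4 = 16; finish at 16 weeks.
Since S8 is critical, the -3 change carries straight to that chain (now 13 weeks).
The binding chain switches to S6→S11 = 12+4 = 16; finish 16 weeks.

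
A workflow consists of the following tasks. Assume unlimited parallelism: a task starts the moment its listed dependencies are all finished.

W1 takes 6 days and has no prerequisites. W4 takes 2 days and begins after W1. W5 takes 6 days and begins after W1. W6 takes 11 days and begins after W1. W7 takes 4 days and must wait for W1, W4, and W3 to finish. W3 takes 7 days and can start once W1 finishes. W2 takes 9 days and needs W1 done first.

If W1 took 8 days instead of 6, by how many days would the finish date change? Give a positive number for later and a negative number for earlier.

As given, the longest chain is W1→W3→W7 = 6+7+4 = 17, so the finish is 17 days.
Since W1 is critical, the +2 change carries straight to that chain (now 19 days).
No other chain overtakes it, so the finish is 19 days.
Change in finish: 19 − 17 = +2 days.

2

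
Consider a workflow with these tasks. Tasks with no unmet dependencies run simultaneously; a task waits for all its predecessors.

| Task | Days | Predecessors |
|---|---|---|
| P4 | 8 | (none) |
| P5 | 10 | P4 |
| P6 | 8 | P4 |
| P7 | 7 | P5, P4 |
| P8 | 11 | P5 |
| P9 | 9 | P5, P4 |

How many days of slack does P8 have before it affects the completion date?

P4→P5→P8 = 8+10+11 = 29 sets the makespan at 29 days.
Longest path through P8: 29 days (earliest finish 29, latest finish 29).
Float = 29 − 29 = 0.

0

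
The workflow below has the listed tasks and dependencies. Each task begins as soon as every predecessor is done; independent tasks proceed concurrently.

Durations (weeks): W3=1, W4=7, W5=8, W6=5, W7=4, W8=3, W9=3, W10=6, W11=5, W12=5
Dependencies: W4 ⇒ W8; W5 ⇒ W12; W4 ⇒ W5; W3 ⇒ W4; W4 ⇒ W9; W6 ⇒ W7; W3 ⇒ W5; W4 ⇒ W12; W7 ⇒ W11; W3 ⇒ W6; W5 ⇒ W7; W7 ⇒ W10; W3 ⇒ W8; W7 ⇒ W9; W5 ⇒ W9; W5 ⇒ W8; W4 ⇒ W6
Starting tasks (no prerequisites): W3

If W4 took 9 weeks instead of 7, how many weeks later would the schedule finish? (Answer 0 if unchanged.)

2

Critical path before the change: W3→W4→W5→W7→W10 = 1+7+8+4+6 = 26 giving 26 weeks.
W4 is on the critical path; changing it to 9 makes that path 28 weeks.
That remains the longest chain; total 28 weeks.
Change in finish: 28 − 26 = +2 weeks.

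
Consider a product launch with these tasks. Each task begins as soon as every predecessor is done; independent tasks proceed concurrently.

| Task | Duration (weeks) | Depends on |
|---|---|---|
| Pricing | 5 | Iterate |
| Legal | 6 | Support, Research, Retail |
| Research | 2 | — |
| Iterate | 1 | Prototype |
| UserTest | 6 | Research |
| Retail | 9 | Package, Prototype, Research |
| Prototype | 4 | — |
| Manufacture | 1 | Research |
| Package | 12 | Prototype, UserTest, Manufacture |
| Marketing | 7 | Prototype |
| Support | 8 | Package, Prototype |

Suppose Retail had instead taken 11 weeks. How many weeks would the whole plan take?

37

As given, the longest chain is Research→UserTest→Package→Retail→Legal = 2+6+12+9+6 = 35, so the finish is 35 weeks.
Since Retail is critical, the +2 change carries straight to that chain (now 37 weeks).
No other chain overtakes it, so the finish is 37 weeks.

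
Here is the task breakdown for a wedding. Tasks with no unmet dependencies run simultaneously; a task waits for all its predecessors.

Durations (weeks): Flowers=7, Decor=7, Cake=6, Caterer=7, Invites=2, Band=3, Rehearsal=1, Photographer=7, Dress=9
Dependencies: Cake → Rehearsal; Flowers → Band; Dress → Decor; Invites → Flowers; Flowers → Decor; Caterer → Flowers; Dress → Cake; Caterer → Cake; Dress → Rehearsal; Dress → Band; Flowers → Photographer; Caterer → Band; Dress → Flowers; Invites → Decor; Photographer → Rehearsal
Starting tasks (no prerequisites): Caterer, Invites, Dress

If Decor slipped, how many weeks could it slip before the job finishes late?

Critical path: Dress→Flowers→Photographer→Rehearsal = 9+7+7+1 = 24, so the finish is 24 weeks.
Longest path through Decor: 23 weeks (earliest finish 23, latest finish 24).
Slack of Decor = 17 − 16 = 1 week.

1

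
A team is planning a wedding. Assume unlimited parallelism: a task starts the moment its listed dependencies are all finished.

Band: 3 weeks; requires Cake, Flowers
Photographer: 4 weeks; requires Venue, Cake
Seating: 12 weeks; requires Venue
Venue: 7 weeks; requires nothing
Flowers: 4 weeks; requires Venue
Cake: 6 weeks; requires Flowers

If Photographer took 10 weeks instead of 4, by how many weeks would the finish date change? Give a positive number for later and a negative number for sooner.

6

Critical path before the change: Venue→Flowers→Cake→Photographer = 7+4+6+4 = 21 giving 21 weeks.
Photographer lies on that path, so at 10 weeks the path becomes 27 weeks.
The critical path is still Venue→Flowers→Cake→Photographer; finish is now 27 weeks.
Change in finish: 27 − 21 = +6 weeks.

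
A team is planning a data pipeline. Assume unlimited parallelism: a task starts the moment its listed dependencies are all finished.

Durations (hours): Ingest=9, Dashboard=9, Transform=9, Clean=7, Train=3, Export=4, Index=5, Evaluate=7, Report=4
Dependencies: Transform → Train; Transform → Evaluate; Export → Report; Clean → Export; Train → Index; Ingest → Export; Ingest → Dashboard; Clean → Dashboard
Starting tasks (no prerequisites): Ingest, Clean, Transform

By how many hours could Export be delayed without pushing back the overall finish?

Ingest→Dashboard = 9+9 = 18 sets the makespan at 18 hours.
Longest path through Export: 17 hours (earliest finish 13, latest finish 14).
So Export can slip 14 − 13 = 1 hour.

1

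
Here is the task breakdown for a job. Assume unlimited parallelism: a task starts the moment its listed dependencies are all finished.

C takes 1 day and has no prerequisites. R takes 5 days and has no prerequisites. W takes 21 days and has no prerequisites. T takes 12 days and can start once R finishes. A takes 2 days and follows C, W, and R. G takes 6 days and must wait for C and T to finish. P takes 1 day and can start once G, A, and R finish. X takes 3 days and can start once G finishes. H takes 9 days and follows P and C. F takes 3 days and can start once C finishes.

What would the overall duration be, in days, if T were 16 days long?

37

The binding path is R→T→G→P→H = 5+12+6+1+9 = 33; finish at 33 days.
T lies on that path, so at 16 days the path becomes 37 days.
No other chain overtakes it, so the finish is 37 days.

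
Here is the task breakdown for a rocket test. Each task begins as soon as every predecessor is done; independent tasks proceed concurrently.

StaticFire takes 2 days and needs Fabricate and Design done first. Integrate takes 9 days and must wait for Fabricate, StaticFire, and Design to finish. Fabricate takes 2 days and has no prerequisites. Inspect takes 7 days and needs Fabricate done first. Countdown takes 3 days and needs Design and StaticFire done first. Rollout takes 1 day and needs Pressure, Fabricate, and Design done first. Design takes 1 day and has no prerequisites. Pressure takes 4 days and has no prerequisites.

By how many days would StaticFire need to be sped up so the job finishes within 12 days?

Current finish: 13 days; target: 12.
StaticFire is on every critical path, so each day cut from StaticFire cuts the finish by one (this holds down to a finish of 12).
Need 13 − 12 = 1 day off StaticFire → StaticFire becomes 1 day, finish becomes 12.

1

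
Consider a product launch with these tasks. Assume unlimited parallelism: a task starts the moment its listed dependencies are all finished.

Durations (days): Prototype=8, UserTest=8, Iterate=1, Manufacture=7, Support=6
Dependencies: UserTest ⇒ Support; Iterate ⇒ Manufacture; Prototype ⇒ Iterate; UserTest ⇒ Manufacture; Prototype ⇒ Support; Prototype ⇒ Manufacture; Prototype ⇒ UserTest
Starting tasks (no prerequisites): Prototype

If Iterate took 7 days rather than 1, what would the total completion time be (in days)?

Baseline: Prototype→UserTest→Manufacture = 8+8+7 = 23 → 23 days.
The longest path through Iterate is only 16 days, so Iterate has float 7.
No other chain overtakes it, so the finish is 23 days.

23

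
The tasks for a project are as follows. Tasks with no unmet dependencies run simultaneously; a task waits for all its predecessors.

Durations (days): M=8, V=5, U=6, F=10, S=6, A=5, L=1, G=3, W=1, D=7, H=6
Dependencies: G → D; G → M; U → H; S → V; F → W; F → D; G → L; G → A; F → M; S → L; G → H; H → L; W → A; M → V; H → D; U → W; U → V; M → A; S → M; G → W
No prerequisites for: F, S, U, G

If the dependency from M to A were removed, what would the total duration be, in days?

Original critical path: F→M→V = 10+8+5 = 23 ⇒ 23 days.
Without M→A, A's earliest start moves from 18 to 11.
After: F→M→V = 10+8+5 = 23 → 23 days.

23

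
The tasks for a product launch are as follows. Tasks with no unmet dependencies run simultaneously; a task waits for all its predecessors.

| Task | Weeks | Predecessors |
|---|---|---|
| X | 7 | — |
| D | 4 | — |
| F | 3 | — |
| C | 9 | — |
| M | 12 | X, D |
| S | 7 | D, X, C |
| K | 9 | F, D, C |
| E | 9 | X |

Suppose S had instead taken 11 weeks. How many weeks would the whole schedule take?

Critical path before the change: X→M = 7+12 = 19 giving 19 weeks.
S has 3 weeks of float (longest path through it is 16).
The binding chain switches to C→S = 9+11 = 20; finish 20 weeks.

20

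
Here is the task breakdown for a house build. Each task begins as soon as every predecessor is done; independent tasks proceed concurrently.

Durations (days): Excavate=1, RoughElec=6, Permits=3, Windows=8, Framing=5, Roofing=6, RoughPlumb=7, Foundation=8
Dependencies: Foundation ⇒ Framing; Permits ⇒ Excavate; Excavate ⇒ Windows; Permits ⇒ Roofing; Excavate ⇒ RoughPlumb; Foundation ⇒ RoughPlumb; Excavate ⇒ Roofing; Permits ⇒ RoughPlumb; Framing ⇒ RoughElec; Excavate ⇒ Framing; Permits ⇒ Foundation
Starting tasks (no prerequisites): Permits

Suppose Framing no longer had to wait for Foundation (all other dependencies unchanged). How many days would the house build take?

Original critical path: Permits→Foundation→Framing→RoughElec = 3+8+5+6 = 22 ⇒ 22 days.
Without Foundation→Framing, Framing's earliest start moves from 11 to 4.
After: Permits→Foundation→RoughPlumb = 3+8+7 = 18 → 18 days.

18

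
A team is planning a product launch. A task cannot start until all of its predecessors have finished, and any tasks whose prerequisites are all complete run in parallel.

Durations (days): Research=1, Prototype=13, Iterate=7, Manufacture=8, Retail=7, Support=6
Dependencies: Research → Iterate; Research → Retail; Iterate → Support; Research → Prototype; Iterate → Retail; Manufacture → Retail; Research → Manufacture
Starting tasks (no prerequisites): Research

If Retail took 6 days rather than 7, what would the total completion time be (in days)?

15

Baseline: Research→Manufacture→Retail = 1+8+7 = 16 → 16 days.
Retail is on the critical path; changing it to 6 makes that path 15 days.
No other chain overtakes it, so the finish is 15 days.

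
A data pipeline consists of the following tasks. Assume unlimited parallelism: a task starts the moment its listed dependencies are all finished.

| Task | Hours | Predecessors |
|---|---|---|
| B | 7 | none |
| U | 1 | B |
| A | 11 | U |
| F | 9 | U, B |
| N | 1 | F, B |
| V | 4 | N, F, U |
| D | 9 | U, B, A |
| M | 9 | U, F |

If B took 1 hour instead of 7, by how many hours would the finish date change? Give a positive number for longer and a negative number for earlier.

-6

Baseline: B→U→A→D = 7+1+11+9 = 28 → 28 hours.
B is on the critical path; changing it to 1 makes that path 22 hours.
No other chain overtakes it, so the finish is 22 hours.
Change in finish: 22 − 28 = -6 hours.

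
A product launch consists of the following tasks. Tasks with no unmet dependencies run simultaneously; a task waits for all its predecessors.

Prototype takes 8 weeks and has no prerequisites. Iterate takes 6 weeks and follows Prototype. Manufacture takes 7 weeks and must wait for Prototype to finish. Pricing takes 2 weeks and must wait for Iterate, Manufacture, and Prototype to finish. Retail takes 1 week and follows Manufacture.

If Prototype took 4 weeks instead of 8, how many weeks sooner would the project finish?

4

The binding path is Prototype→Manufacture→Pricing = 8+7+2 = 17; finish at 17 weeks.
Prototype lies on that path, so at 4 weeks the path becomes 13 weeks.
The critical path is still Prototype→Manufacture→Pricing; finish is now 13 weeks.
Change in finish: 13 − 17 = -4 weeks.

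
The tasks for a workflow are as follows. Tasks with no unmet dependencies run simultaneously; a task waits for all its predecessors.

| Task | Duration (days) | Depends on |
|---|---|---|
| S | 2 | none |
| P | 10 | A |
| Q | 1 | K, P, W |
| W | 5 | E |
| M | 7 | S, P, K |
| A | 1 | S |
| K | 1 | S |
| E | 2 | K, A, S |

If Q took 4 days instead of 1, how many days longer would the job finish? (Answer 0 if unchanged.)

Actual critical path: S→A→P→M = 2+1+10+7 = 20 ⇒ 20 days.
Q has 6 days of float (longest path through it is 14).
No other chain overtakes it, so the finish is 20 days.
Change in finish: 20 − 20 = +0 days.

0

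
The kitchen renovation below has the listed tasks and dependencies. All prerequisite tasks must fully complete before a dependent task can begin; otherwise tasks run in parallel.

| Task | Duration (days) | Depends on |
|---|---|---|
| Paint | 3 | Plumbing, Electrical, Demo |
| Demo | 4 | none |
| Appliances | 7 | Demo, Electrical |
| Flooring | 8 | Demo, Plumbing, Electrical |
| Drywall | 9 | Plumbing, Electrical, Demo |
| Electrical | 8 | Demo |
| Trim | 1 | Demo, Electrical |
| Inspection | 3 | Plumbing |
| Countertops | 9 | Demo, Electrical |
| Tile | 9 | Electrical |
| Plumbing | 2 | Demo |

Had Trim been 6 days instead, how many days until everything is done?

21

The binding path is Demo→Electrical→Drywall = 4+8+9 = 21; finish at 21 days.
Trim is off the critical path — its longest chain is 13 days, giving 8 of slack.
No other chain overtakes it, so the finish is 21 days.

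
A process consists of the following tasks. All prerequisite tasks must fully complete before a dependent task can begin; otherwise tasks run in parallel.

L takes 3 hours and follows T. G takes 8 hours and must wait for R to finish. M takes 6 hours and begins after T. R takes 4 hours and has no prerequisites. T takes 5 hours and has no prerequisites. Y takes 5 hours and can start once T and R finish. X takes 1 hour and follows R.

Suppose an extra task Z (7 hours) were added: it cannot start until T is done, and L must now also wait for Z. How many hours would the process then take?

Originally the process takes 12 hours.
With Z inserted, L now waits for max(T, Z).
New critical path: T→Z→L = 5+7+3 = 15 ⇒ 15 hours.

15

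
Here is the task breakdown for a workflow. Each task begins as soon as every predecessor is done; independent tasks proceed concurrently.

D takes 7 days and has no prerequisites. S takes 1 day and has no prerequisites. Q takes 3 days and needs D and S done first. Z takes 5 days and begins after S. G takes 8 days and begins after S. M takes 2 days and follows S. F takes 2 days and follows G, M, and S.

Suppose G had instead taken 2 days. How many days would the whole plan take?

10

Baseline: S→G→F = 1+8+2 = 11 → 11 days.
G lies on that path, so at 2 days the path becomes 5 days.
Now D→Q = 7+3 = 10 is longest, so the finish becomes 10 days.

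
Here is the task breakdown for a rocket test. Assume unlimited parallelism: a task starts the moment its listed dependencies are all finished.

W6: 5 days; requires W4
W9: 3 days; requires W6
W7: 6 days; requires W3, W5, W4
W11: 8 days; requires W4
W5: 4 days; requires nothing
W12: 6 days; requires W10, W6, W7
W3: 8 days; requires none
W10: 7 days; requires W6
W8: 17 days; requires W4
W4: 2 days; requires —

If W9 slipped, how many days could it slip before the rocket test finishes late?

10

W3→W7→W12 = 8+6+6 = 20 sets the makespan at 20 days.
The longest chain containing W9 totals 10 days.
So W9 can slip 20 − 10 = 10 days.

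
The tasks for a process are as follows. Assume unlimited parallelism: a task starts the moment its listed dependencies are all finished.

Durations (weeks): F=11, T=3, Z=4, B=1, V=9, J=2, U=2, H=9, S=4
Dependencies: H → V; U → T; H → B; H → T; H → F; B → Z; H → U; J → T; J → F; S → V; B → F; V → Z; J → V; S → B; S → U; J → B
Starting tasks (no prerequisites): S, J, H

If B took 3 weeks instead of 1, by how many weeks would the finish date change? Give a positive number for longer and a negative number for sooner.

1

Baseline: H→V→Z = 9+9+4 = 22 → 22 weeks.
The longest path through B is only 21 weeks, so B has float 1.
Now H→B→F = 9+3+11 = 23 is longest, so the finish becomes 23 weeks.
Change in finish: 23 − 22 = +1 weeks.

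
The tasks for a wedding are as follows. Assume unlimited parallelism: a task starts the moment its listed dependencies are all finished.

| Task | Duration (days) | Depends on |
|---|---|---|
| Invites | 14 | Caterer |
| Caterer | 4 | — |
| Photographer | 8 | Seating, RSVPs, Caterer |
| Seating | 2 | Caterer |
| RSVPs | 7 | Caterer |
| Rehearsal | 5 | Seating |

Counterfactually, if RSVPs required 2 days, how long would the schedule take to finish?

18

Baseline: Caterer→RSVPs→Photographer = 4+7+8 = 19 → 19 days.
Since RSVPs is critical, the -5 change carries straight to that chain (now 14 days).
Now Caterer→Invites = 4+14 = 18 is longest, so the finish becomes 18 days.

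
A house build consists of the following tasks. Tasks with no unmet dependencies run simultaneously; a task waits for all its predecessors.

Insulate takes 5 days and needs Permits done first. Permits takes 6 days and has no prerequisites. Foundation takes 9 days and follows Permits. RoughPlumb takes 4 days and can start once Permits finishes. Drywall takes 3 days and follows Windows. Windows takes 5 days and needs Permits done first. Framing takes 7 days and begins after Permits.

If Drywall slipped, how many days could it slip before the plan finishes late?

Permits→Foundation = 6+9 = 15 sets the makespan at 15 days.
The longest chain containing Drywall totals 14 days.
Slack of Drywall = 12 − 11 = 1 day.

1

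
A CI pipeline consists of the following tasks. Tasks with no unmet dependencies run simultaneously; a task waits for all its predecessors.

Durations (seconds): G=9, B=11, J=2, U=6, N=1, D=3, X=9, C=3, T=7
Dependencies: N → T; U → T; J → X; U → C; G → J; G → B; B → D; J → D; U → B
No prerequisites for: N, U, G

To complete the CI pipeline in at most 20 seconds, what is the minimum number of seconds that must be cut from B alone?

3

Current finish: 23 seconds; target: 20.
B is on every critical path, so each second cut from B cuts the finish by one (this holds down to a finish of 20).
Need 23 − 20 = 3 seconds off B → B becomes 8 seconds, finish becomes 20.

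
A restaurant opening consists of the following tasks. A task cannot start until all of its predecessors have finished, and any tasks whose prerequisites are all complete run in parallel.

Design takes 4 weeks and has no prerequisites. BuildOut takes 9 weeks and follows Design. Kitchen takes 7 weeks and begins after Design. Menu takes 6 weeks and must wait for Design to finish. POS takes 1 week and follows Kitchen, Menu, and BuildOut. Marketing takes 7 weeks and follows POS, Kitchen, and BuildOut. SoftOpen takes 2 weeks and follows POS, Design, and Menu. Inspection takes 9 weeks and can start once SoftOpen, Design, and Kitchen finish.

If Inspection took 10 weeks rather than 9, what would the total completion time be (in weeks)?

As given, the longest chain is Design→BuildOut→POS→SoftOpen→Inspection = 4+9+1+2+9 = 25, so the finish is 25 weeks.
Since Inspection is critical, the +1 change carries straight to that chain (now 26 weeks).
The critical path is still Design→BuildOut→POS→SoftOpen→Inspection; finish is now 26 weeks.

26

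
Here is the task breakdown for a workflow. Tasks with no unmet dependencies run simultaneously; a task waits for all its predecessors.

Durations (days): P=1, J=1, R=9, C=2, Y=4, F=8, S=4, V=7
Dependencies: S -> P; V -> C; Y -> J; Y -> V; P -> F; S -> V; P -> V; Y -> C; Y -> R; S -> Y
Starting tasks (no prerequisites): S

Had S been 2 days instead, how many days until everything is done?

15

Baseline: S→Y→V→C = 4+4+7+2 = 17 → 17 days.
S lies on that path, so at 2 days the path becomes 15 days.
No other chain overtakes it, so the finish is 15 days.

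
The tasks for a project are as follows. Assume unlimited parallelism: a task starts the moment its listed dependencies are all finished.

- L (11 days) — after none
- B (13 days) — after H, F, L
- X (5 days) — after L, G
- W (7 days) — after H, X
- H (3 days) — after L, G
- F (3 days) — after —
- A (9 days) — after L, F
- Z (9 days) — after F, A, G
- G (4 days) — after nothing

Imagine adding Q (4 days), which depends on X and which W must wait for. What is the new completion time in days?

29

Originally the project takes 29 days.
With Q inserted, W now waits for max(H, X, Q).
New critical path: L→A→Z = 11+9+9 = 29 ⇒ 29 days.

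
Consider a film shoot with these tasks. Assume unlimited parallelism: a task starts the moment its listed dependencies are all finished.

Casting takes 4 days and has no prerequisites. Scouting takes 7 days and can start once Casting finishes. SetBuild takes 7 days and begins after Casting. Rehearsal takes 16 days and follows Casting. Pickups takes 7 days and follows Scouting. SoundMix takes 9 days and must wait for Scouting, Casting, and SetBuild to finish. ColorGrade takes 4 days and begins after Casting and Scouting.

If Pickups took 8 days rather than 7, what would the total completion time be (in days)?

20

Actual critical path: Casting→Scouting→SoundMix = 4+7+9 = 20 ⇒ 20 days.
The longest path through Pickups is only 18 days, so Pickups has float 2.
No other chain overtakes it, so the finish is 20 days.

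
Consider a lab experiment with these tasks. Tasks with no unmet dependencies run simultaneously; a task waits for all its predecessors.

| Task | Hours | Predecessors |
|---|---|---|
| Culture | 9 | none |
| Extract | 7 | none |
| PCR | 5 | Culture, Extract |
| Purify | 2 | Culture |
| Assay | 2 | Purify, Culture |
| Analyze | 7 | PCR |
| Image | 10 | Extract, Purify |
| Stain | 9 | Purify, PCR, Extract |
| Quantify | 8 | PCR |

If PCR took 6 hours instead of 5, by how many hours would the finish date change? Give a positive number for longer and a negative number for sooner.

1

Actual critical path: Culture→PCR→Stain = 9+5+9 = 23 ⇒ 23 hours.
PCR lies on that path, so at 6 hours the path becomes 24 hours.
No other chain overtakes it, so the finish is 24 hours.
Change in finish: 24 − 23 = +1 hours.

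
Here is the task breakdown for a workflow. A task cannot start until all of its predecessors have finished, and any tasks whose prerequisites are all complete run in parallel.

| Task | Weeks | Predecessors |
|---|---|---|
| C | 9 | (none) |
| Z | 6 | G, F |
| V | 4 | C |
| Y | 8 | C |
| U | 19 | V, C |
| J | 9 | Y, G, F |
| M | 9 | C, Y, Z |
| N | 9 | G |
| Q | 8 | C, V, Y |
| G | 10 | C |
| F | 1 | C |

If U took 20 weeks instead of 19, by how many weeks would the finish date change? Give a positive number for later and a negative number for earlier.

Critical path before the change: C→G→Z→M = 9+10+6+9 = 34 giving 34 weeks.
U is off the critical path — its longest chain is 32 weeks, giving 2 of slack.
The critical path is still C→G→Z→M; finish is now 34 weeks.
Change in finish: 34 − 34 = +0 weeks.

0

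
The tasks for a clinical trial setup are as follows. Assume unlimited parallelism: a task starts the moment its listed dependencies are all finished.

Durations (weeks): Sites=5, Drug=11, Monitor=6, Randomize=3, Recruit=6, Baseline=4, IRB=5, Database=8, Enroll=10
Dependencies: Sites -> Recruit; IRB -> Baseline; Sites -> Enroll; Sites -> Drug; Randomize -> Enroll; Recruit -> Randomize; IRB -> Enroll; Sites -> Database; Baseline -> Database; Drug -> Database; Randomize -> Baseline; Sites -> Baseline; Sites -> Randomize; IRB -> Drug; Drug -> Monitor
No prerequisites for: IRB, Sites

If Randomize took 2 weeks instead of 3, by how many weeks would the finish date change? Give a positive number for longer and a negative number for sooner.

-1

The binding path is Sites→Recruit→Randomize→Baseline→Database = 5+6+3+4+8 = 26; finish at 26 weeks.
Since Randomize is critical, the -1 change carries straight to that chain (now 25 weeks).
That remains the longest chain; total 25 weeks.
Change in finish: 25 − 26 = -1 weeks.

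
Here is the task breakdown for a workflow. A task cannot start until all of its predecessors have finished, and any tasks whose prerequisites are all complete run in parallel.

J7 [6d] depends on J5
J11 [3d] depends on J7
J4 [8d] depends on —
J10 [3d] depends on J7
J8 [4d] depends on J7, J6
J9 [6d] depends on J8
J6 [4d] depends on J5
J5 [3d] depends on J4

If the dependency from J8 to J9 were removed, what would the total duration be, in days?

With the dependency in place, J4→J5→J7→J8→J9 = 8+3+6+4+6 = 27 sets the finish at 27 days.
Without J8→J9, J9's earliest start moves from 21 to 0.
The longest chain is now J4→J5→J7→J8 = 8+3+6+4 = 21, so the job takes 21 days.

21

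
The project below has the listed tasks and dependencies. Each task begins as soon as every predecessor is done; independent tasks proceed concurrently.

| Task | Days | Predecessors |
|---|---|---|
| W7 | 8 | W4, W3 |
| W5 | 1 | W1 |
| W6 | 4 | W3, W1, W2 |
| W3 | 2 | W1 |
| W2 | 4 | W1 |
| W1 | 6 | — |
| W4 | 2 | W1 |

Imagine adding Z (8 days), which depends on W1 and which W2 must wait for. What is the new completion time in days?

Originally the job takes 16 days.
With Z inserted, W2 now waits for max(W1, Z).
New critical path: W1→Z→W2→W6 = 6+8+4+4 = 22 ⇒ 22 days.

22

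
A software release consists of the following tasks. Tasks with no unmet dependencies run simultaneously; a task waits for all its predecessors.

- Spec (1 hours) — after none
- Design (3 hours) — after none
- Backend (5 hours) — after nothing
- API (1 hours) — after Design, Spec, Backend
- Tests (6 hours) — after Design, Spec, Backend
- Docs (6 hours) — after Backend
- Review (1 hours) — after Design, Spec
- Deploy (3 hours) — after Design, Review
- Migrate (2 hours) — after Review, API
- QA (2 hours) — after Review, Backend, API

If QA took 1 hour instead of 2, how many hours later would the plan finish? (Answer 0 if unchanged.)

0

As given, the longest chain is Backend→Tests = 5+6 = 11, so the finish is 11 hours.
QA is off the critical path — its longest chain is 8 hours, giving 3 of slack.
That remains the longest chain; total 11 hours.
Change in finish: 11 − 11 = +0 hours.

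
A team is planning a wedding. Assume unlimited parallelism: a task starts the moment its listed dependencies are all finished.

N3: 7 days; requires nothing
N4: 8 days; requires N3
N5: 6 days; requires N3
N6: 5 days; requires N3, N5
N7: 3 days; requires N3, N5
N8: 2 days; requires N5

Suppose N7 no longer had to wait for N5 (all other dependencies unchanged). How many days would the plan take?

Original critical path: N3→N5→N6 = 7+6+5 = 18 ⇒ 18 days.
Without N5→N7, N7's earliest start moves from 13 to 7.
The longest chain is now N3→N5→N6 = 7+6+5 = 18, so the plan takes 18 days.

18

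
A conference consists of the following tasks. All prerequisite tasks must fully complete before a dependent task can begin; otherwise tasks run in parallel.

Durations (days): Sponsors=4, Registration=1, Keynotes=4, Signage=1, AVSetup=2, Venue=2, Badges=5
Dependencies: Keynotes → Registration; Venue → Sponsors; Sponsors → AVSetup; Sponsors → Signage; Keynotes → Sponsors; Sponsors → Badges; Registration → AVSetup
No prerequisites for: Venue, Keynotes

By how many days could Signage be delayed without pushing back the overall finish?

4

Critical path: Keynotes→Sponsors→Badges = 4+4+5 = 13, so the finish is 13 days.
The longest chain containing Signage totals 9 days.
Float = 13 − 9 = 4.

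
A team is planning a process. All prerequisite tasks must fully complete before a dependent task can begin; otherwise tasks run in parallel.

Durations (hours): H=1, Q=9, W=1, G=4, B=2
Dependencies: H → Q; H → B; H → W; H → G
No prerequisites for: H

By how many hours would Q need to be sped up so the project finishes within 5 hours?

5

Current finish: 10 hours; target: 5.
Q is on every critical path, so each hour cut from Q cuts the finish by one (this holds down to a finish of 5).
Need 10 − 5 = 5 hours off Q → Q becomes 4 hours, finish becomes 5.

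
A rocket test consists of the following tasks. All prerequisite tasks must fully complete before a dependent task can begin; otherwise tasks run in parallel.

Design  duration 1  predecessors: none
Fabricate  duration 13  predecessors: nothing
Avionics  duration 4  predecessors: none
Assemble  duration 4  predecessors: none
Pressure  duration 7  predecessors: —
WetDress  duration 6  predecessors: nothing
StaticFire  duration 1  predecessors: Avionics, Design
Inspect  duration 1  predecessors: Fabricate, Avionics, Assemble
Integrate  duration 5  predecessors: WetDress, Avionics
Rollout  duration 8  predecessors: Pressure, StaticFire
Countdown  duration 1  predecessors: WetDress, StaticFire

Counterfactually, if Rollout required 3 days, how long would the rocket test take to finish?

Actual critical path: Pressure→Rollout = 7+8 = 15 ⇒ 15 days.
Rollout lies on that path, so at 3 days the path becomes 10 days.
Now Fabricate→Inspect = 13+1 = 14 is longest, so the finish becomes 14 days.

14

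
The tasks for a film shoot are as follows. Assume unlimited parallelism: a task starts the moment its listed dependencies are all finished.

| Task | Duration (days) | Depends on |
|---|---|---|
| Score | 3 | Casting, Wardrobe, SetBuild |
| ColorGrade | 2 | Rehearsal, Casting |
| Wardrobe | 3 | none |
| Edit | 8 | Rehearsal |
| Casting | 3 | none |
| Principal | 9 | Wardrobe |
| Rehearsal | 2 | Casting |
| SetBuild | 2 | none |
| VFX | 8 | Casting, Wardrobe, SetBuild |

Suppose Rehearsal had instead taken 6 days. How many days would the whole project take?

As given, the longest chain is Casting→Rehearsal→Edit = 3+2+8 = 13, so the finish is 13 days.
Since Rehearsal is critical, the +4 change carries straight to that chain (now 17 days).
That remains the longest chain; total 17 days.

17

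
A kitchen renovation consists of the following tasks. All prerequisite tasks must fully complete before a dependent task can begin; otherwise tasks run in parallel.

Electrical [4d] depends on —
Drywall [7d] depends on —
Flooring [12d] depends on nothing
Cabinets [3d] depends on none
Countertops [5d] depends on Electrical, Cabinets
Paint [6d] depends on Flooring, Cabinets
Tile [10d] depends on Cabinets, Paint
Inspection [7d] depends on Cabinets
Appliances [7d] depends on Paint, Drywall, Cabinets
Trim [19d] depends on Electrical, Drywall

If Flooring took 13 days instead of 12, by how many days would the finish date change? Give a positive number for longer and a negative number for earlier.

As given, the longest chain is Flooring→Paint→Tile = 12+6+10 = 28, so the finish is 28 days.
Since Flooring is critical, the +1 change carries straight to that chain (now 29 days).
No other chain overtakes it, so the finish is 29 days.
Change in finish: 29 − 28 = +1 days.

1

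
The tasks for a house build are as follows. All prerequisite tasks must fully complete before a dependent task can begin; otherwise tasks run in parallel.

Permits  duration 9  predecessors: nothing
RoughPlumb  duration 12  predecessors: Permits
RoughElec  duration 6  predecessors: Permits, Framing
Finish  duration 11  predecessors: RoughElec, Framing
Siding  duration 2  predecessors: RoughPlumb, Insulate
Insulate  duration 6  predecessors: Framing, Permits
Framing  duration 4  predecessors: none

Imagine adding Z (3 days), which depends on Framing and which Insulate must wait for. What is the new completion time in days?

26

Originally the schedule takes 26 days.
With Z inserted, Insulate now waits for max(Framing, Permits, Z).
New critical path: Permits→RoughElec→Finish = 9+6+11 = 26 ⇒ 26 days.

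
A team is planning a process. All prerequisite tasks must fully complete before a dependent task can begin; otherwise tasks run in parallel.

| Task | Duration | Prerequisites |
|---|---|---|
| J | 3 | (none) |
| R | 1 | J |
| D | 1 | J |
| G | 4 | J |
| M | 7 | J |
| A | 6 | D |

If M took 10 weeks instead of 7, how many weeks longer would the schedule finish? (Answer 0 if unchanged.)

Critical path before the change: J→M = 3+7 = 10 giving 10 weeks.
M lies on that path, so at 10 weeks the path becomes 13 weeks.
No other chain overtakes it, so the finish is 13 weeks.
Change in finish: 13 − 10 = +3 weeks.

3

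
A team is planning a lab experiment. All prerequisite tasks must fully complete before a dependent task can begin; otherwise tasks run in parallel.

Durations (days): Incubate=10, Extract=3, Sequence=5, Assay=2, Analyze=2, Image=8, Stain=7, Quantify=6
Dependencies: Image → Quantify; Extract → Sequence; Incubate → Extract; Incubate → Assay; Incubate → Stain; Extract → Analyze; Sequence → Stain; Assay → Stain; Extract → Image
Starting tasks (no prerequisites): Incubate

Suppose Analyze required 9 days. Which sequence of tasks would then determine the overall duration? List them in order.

The binding path is Incubate→Extract→Image→Quantify = 10+3+8+6 = 27; finish at 27 days.
Analyze has 12 days of float (longest path through it is 15).
No other chain overtakes it, so the finish is 27 days.

Incubate, Extract, Image, Quantify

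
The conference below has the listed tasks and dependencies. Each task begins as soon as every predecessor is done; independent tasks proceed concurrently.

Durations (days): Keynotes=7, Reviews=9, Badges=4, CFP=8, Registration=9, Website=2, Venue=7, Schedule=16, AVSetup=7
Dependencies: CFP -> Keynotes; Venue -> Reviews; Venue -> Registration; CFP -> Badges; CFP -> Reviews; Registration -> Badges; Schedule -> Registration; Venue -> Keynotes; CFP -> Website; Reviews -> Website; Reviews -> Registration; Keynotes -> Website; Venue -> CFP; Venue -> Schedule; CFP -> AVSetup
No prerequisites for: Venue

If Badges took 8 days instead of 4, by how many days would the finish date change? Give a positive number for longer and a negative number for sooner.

As given, the longest chain is Venue→CFP→Reviews→Registration→Badges = 7+8+9+9+4 = 37, so the finish is 37 days.
Badges lies on that path, so at 8 days the path becomes 41 days.
No other chain overtakes it, so the finish is 41 days.
Change in finish: 41 − 37 = +4 days.

4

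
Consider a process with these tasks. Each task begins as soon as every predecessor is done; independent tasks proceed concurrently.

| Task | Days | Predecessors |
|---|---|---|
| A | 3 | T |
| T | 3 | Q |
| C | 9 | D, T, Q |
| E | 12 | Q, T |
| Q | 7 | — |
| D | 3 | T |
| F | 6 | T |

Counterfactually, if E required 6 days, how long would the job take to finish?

22

Critical path before the change: Q→T→E = 7+3+12 = 22 giving 22 days.
Since E is critical, the -6 change carries straight to that chain (now 16 days).
Now Q→T→D→C = 7+3+3+9 = 22 is longest, so the finish becomes 22 days.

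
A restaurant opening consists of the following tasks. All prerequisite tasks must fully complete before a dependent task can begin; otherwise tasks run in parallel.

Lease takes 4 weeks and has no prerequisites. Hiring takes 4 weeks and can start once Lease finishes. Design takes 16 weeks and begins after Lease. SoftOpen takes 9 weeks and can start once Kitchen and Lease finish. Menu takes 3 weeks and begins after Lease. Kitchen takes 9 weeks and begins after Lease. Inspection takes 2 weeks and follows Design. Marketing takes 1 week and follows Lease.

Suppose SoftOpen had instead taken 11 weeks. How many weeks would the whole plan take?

24

The binding path is Lease→Kitchen→SoftOpen = 4+9+9 = 22; finish at 22 weeks.
Since SoftOpen is critical, the +2 change carries straight to that chain (now 24 weeks).
The critical path is still Lease→Kitchen→SoftOpen; finish is now 24 weeks.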